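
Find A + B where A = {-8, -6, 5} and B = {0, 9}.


A + B = {a + b : a ∈ A, b ∈ B}.
Enumerate all |A|·|B| = 3·2 = 6 pairs (a, b) and collect distinct sums.
a = -8: -8+0=-8, -8+9=1
a = -6: -6+0=-6, -6+9=3
a = 5: 5+0=5, 5+9=14
Collecting distinct sums: A + B = {-8, -6, 1, 3, 5, 14}
|A + B| = 6

A + B = {-8, -6, 1, 3, 5, 14}


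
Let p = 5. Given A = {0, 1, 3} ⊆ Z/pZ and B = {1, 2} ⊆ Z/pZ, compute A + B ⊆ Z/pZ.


Work in Z/5Z: reduce every sum a + b modulo 5.
Enumerate all 6 pairs:
a = 0: 0+1=1, 0+2=2
a = 1: 1+1=2, 1+2=3
a = 3: 3+1=4, 3+2=0
Distinct residues collected: {0, 1, 2, 3, 4}
|A + B| = 5 (out of 5 total residues).

A + B = {0, 1, 2, 3, 4}


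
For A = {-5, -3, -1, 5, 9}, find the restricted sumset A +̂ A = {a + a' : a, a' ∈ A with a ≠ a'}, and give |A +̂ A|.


Restricted sumset: A +̂ A = {a + a' : a ∈ A, a' ∈ A, a ≠ a'}.
Equivalently, take A + A and drop any sum 2a that is achievable ONLY as a + a for a ∈ A (i.e. sums representable only with equal summands).
Enumerate pairs (a, a') with a < a' (symmetric, so each unordered pair gives one sum; this covers all a ≠ a'):
  -5 + -3 = -8
  -5 + -1 = -6
  -5 + 5 = 0
  -5 + 9 = 4
  -3 + -1 = -4
  -3 + 5 = 2
  -3 + 9 = 6
  -1 + 5 = 4
  -1 + 9 = 8
  5 + 9 = 14
Collected distinct sums: {-8, -6, -4, 0, 2, 4, 6, 8, 14}
|A +̂ A| = 9
(Reference bound: |A +̂ A| ≥ 2|A| - 3 for |A| ≥ 2, with |A| = 5 giving ≥ 7.)

|A +̂ A| = 9


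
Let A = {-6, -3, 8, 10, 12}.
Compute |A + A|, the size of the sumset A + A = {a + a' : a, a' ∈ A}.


A + A = {a + a' : a, a' ∈ A}; |A| = 5.
General bounds: 2|A| - 1 ≤ |A + A| ≤ |A|(|A|+1)/2, i.e. 9 ≤ |A + A| ≤ 15.
Lower bound 2|A|-1 is attained iff A is an arithmetic progression.
Enumerate sums a + a' for a ≤ a' (symmetric, so this suffices):
a = -6: -6+-6=-12, -6+-3=-9, -6+8=2, -6+10=4, -6+12=6
a = -3: -3+-3=-6, -3+8=5, -3+10=7, -3+12=9
a = 8: 8+8=16, 8+10=18, 8+12=20
a = 10: 10+10=20, 10+12=22
a = 12: 12+12=24
Distinct sums: {-12, -9, -6, 2, 4, 5, 6, 7, 9, 16, 18, 20, 22, 24}
|A + A| = 14

|A + A| = 14


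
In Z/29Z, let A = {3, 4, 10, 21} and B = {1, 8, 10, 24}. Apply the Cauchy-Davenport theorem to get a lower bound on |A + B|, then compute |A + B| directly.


Cauchy-Davenport: |A + B| ≥ min(p, |A| + |B| - 1) for A, B nonempty in Z/pZ.
|A| = 4, |B| = 4, p = 29.
CD lower bound = min(29, 4 + 4 - 1) = min(29, 7) = 7.
Compute A + B mod 29 directly:
a = 3: 3+1=4, 3+8=11, 3+10=13, 3+24=27
a = 4: 4+1=5, 4+8=12, 4+10=14, 4+24=28
a = 10: 10+1=11, 10+8=18, 10+10=20, 10+24=5
a = 21: 21+1=22, 21+8=0, 21+10=2, 21+24=16
A + B = {0, 2, 4, 5, 11, 12, 13, 14, 16, 18, 20, 22, 27, 28}, so |A + B| = 14.
Verify: 14 ≥ 7? Yes ✓.

CD lower bound = 7, actual |A + B| = 14.


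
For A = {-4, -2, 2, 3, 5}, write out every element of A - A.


A - A = {a - a' : a, a' ∈ A}.
Compute a - a' for each ordered pair (a, a'):
a = -4: -4--4=0, -4--2=-2, -4-2=-6, -4-3=-7, -4-5=-9
a = -2: -2--4=2, -2--2=0, -2-2=-4, -2-3=-5, -2-5=-7
a = 2: 2--4=6, 2--2=4, 2-2=0, 2-3=-1, 2-5=-3
a = 3: 3--4=7, 3--2=5, 3-2=1, 3-3=0, 3-5=-2
a = 5: 5--4=9, 5--2=7, 5-2=3, 5-3=2, 5-5=0
Collecting distinct values (and noting 0 appears from a-a):
A - A = {-9, -7, -6, -5, -4, -3, -2, -1, 0, 1, 2, 3, 4, 5, 6, 7, 9}
|A - A| = 17

A - A = {-9, -7, -6, -5, -4, -3, -2, -1, 0, 1, 2, 3, 4, 5, 6, 7, 9}


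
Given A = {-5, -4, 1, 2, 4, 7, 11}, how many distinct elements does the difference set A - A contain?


A - A = {a - a' : a, a' ∈ A}; |A| = 7.
Bounds: 2|A|-1 ≤ |A - A| ≤ |A|² - |A| + 1, i.e. 13 ≤ |A - A| ≤ 43.
Note: 0 ∈ A - A always (from a - a). The set is symmetric: if d ∈ A - A then -d ∈ A - A.
Enumerate nonzero differences d = a - a' with a > a' (then include -d):
Positive differences: {1, 2, 3, 4, 5, 6, 7, 8, 9, 10, 11, 12, 15, 16}
Full difference set: {0} ∪ (positive diffs) ∪ (negative diffs).
|A - A| = 1 + 2·14 = 29 (matches direct enumeration: 29).

|A - A| = 29


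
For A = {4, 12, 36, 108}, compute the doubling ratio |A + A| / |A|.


|A| = 4.
Compute A + A by enumerating all 16 pairs.
A + A = {8, 16, 24, 40, 48, 72, 112, 120, 144, 216}, so |A + A| = 10.
K = |A + A| / |A| = 10/4 = 5/2 ≈ 2.5000.
Reference: AP of size 4 gives K = 7/4 ≈ 1.7500; a fully generic set of size 4 gives K ≈ 2.5000.

|A| = 4, |A + A| = 10, K = 10/4 = 5/2.


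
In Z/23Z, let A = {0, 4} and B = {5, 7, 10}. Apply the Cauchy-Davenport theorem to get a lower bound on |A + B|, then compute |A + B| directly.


Cauchy-Davenport: |A + B| ≥ min(p, |A| + |B| - 1) for A, B nonempty in Z/pZ.
|A| = 2, |B| = 3, p = 23.
CD lower bound = min(23, 2 + 3 - 1) = min(23, 4) = 4.
Compute A + B mod 23 directly:
a = 0: 0+5=5, 0+7=7, 0+10=10
a = 4: 4+5=9, 4+7=11, 4+10=14
A + B = {5, 7, 9, 10, 11, 14}, so |A + B| = 6.
Verify: 6 ≥ 4? Yes ✓.

CD lower bound = 4, actual |A + B| = 6.


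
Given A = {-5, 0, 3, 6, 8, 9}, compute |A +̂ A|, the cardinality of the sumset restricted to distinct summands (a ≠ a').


Restricted sumset: A +̂ A = {a + a' : a ∈ A, a' ∈ A, a ≠ a'}.
Equivalently, take A + A and drop any sum 2a that is achievable ONLY as a + a for a ∈ A (i.e. sums representable only with equal summands).
Enumerate pairs (a, a') with a < a' (symmetric, so each unordered pair gives one sum; this covers all a ≠ a'):
  -5 + 0 = -5
  -5 + 3 = -2
  -5 + 6 = 1
  -5 + 8 = 3
  -5 + 9 = 4
  0 + 3 = 3
  0 + 6 = 6
  0 + 8 = 8
  0 + 9 = 9
  3 + 6 = 9
  3 + 8 = 11
  3 + 9 = 12
  6 + 8 = 14
  6 + 9 = 15
  8 + 9 = 17
Collected distinct sums: {-5, -2, 1, 3, 4, 6, 8, 9, 11, 12, 14, 15, 17}
|A +̂ A| = 13
(Reference bound: |A +̂ A| ≥ 2|A| - 3 for |A| ≥ 2, with |A| = 6 giving ≥ 9.)

|A +̂ A| = 13


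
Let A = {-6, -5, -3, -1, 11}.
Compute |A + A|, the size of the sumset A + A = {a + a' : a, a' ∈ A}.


A + A = {a + a' : a, a' ∈ A}; |A| = 5.
General bounds: 2|A| - 1 ≤ |A + A| ≤ |A|(|A|+1)/2, i.e. 9 ≤ |A + A| ≤ 15.
Lower bound 2|A|-1 is attained iff A is an arithmetic progression.
Enumerate sums a + a' for a ≤ a' (symmetric, so this suffices):
a = -6: -6+-6=-12, -6+-5=-11, -6+-3=-9, -6+-1=-7, -6+11=5
a = -5: -5+-5=-10, -5+-3=-8, -5+-1=-6, -5+11=6
a = -3: -3+-3=-6, -3+-1=-4, -3+11=8
a = -1: -1+-1=-2, -1+11=10
a = 11: 11+11=22
Distinct sums: {-12, -11, -10, -9, -8, -7, -6, -4, -2, 5, 6, 8, 10, 22}
|A + A| = 14

|A + A| = 14


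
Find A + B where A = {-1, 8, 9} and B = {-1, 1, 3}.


A + B = {a + b : a ∈ A, b ∈ B}.
Enumerate all |A|·|B| = 3·3 = 9 pairs (a, b) and collect distinct sums.
a = -1: -1+-1=-2, -1+1=0, -1+3=2
a = 8: 8+-1=7, 8+1=9, 8+3=11
a = 9: 9+-1=8, 9+1=10, 9+3=12
Collecting distinct sums: A + B = {-2, 0, 2, 7, 8, 9, 10, 11, 12}
|A + B| = 9

A + B = {-2, 0, 2, 7, 8, 9, 10, 11, 12}


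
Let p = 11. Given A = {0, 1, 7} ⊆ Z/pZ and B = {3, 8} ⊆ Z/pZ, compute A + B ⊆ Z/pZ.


Work in Z/11Z: reduce every sum a + b modulo 11.
Enumerate all 6 pairs:
a = 0: 0+3=3, 0+8=8
a = 1: 1+3=4, 1+8=9
a = 7: 7+3=10, 7+8=4
Distinct residues collected: {3, 4, 8, 9, 10}
|A + B| = 5 (out of 11 total residues).

A + B = {3, 4, 8, 9, 10}


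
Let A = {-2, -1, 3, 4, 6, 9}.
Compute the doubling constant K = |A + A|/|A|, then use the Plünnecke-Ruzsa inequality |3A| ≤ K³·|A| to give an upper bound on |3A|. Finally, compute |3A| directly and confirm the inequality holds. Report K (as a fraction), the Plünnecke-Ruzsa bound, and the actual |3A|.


|A| = 6.
Step 1: Compute A + A by enumerating all 36 pairs.
A + A = {-4, -3, -2, 1, 2, 3, 4, 5, 6, 7, 8, 9, 10, 12, 13, 15, 18}, so |A + A| = 17.
Step 2: Doubling constant K = |A + A|/|A| = 17/6 = 17/6 ≈ 2.8333.
Step 3: Plünnecke-Ruzsa gives |3A| ≤ K³·|A| = (2.8333)³ · 6 ≈ 136.4722.
Step 4: Compute 3A = A + A + A directly by enumerating all triples (a,b,c) ∈ A³; |3A| = 29.
Step 5: Check 29 ≤ 136.4722? Yes ✓.

K = 17/6, Plünnecke-Ruzsa bound K³|A| ≈ 136.4722, |3A| = 29, inequality holds.


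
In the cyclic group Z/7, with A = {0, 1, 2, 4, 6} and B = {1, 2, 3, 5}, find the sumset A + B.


Work in Z/7Z: reduce every sum a + b modulo 7.
Enumerate all 20 pairs:
a = 0: 0+1=1, 0+2=2, 0+3=3, 0+5=5
a = 1: 1+1=2, 1+2=3, 1+3=4, 1+5=6
a = 2: 2+1=3, 2+2=4, 2+3=5, 2+5=0
a = 4: 4+1=5, 4+2=6, 4+3=0, 4+5=2
a = 6: 6+1=0, 6+2=1, 6+3=2, 6+5=4
Distinct residues collected: {0, 1, 2, 3, 4, 5, 6}
|A + B| = 7 (out of 7 total residues).

A + B = {0, 1, 2, 3, 4, 5, 6}


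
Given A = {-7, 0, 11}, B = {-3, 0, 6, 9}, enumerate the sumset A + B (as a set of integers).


A + B = {a + b : a ∈ A, b ∈ B}.
Enumerate all |A|·|B| = 3·4 = 12 pairs (a, b) and collect distinct sums.
a = -7: -7+-3=-10, -7+0=-7, -7+6=-1, -7+9=2
a = 0: 0+-3=-3, 0+0=0, 0+6=6, 0+9=9
a = 11: 11+-3=8, 11+0=11, 11+6=17, 11+9=20
Collecting distinct sums: A + B = {-10, -7, -3, -1, 0, 2, 6, 8, 9, 11, 17, 20}
|A + B| = 12

A + B = {-10, -7, -3, -1, 0, 2, 6, 8, 9, 11, 17, 20}


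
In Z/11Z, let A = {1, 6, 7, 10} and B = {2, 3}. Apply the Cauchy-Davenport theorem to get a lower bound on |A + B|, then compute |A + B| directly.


Cauchy-Davenport: |A + B| ≥ min(p, |A| + |B| - 1) for A, B nonempty in Z/pZ.
|A| = 4, |B| = 2, p = 11.
CD lower bound = min(11, 4 + 2 - 1) = min(11, 5) = 5.
Compute A + B mod 11 directly:
a = 1: 1+2=3, 1+3=4
a = 6: 6+2=8, 6+3=9
a = 7: 7+2=9, 7+3=10
a = 10: 10+2=1, 10+3=2
A + B = {1, 2, 3, 4, 8, 9, 10}, so |A + B| = 7.
Verify: 7 ≥ 5? Yes ✓.

CD lower bound = 5, actual |A + B| = 7.


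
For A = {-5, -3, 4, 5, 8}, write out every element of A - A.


A - A = {a - a' : a, a' ∈ A}.
Compute a - a' for each ordered pair (a, a'):
a = -5: -5--5=0, -5--3=-2, -5-4=-9, -5-5=-10, -5-8=-13
a = -3: -3--5=2, -3--3=0, -3-4=-7, -3-5=-8, -3-8=-11
a = 4: 4--5=9, 4--3=7, 4-4=0, 4-5=-1, 4-8=-4
a = 5: 5--5=10, 5--3=8, 5-4=1, 5-5=0, 5-8=-3
a = 8: 8--5=13, 8--3=11, 8-4=4, 8-5=3, 8-8=0
Collecting distinct values (and noting 0 appears from a-a):
A - A = {-13, -11, -10, -9, -8, -7, -4, -3, -2, -1, 0, 1, 2, 3, 4, 7, 8, 9, 10, 11, 13}
|A - A| = 21

A - A = {-13, -11, -10, -9, -8, -7, -4, -3, -2, -1, 0, 1, 2, 3, 4, 7, 8, 9, 10, 11, 13}


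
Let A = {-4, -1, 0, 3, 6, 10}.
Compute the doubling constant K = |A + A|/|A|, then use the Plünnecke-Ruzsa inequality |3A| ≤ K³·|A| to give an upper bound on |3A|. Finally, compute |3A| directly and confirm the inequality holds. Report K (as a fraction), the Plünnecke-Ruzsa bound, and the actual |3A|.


|A| = 6.
Step 1: Compute A + A by enumerating all 36 pairs.
A + A = {-8, -5, -4, -2, -1, 0, 2, 3, 5, 6, 9, 10, 12, 13, 16, 20}, so |A + A| = 16.
Step 2: Doubling constant K = |A + A|/|A| = 16/6 = 16/6 ≈ 2.6667.
Step 3: Plünnecke-Ruzsa gives |3A| ≤ K³·|A| = (2.6667)³ · 6 ≈ 113.7778.
Step 4: Compute 3A = A + A + A directly by enumerating all triples (a,b,c) ∈ A³; |3A| = 31.
Step 5: Check 31 ≤ 113.7778? Yes ✓.

K = 16/6, Plünnecke-Ruzsa bound K³|A| ≈ 113.7778, |3A| = 31, inequality holds.


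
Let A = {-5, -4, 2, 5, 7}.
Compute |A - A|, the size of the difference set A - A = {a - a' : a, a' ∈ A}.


A - A = {a - a' : a, a' ∈ A}; |A| = 5.
Bounds: 2|A|-1 ≤ |A - A| ≤ |A|² - |A| + 1, i.e. 9 ≤ |A - A| ≤ 21.
Note: 0 ∈ A - A always (from a - a). The set is symmetric: if d ∈ A - A then -d ∈ A - A.
Enumerate nonzero differences d = a - a' with a > a' (then include -d):
Positive differences: {1, 2, 3, 5, 6, 7, 9, 10, 11, 12}
Full difference set: {0} ∪ (positive diffs) ∪ (negative diffs).
|A - A| = 1 + 2·10 = 21 (matches direct enumeration: 21).

|A - A| = 21


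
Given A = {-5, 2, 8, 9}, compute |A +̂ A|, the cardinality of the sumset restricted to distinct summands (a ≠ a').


Restricted sumset: A +̂ A = {a + a' : a ∈ A, a' ∈ A, a ≠ a'}.
Equivalently, take A + A and drop any sum 2a that is achievable ONLY as a + a for a ∈ A (i.e. sums representable only with equal summands).
Enumerate pairs (a, a') with a < a' (symmetric, so each unordered pair gives one sum; this covers all a ≠ a'):
  -5 + 2 = -3
  -5 + 8 = 3
  -5 + 9 = 4
  2 + 8 = 10
  2 + 9 = 11
  8 + 9 = 17
Collected distinct sums: {-3, 3, 4, 10, 11, 17}
|A +̂ A| = 6
(Reference bound: |A +̂ A| ≥ 2|A| - 3 for |A| ≥ 2, with |A| = 4 giving ≥ 5.)

|A +̂ A| = 6


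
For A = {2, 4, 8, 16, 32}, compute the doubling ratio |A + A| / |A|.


|A| = 5.
Compute A + A by enumerating all 25 pairs.
A + A = {4, 6, 8, 10, 12, 16, 18, 20, 24, 32, 34, 36, 40, 48, 64}, so |A + A| = 15.
K = |A + A| / |A| = 15/5 = 3/1 ≈ 3.0000.
Reference: AP of size 5 gives K = 9/5 ≈ 1.8000; a fully generic set of size 5 gives K ≈ 3.0000.

|A| = 5, |A + A| = 15, K = 15/5 = 3/1.


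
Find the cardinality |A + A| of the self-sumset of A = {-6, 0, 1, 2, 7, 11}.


A + A = {a + a' : a, a' ∈ A}; |A| = 6.
General bounds: 2|A| - 1 ≤ |A + A| ≤ |A|(|A|+1)/2, i.e. 11 ≤ |A + A| ≤ 21.
Lower bound 2|A|-1 is attained iff A is an arithmetic progression.
Enumerate sums a + a' for a ≤ a' (symmetric, so this suffices):
a = -6: -6+-6=-12, -6+0=-6, -6+1=-5, -6+2=-4, -6+7=1, -6+11=5
a = 0: 0+0=0, 0+1=1, 0+2=2, 0+7=7, 0+11=11
a = 1: 1+1=2, 1+2=3, 1+7=8, 1+11=12
a = 2: 2+2=4, 2+7=9, 2+11=13
a = 7: 7+7=14, 7+11=18
a = 11: 11+11=22
Distinct sums: {-12, -6, -5, -4, 0, 1, 2, 3, 4, 5, 7, 8, 9, 11, 12, 13, 14, 18, 22}
|A + A| = 19

|A + A| = 19


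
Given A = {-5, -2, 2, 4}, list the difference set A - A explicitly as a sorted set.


A - A = {a - a' : a, a' ∈ A}.
Compute a - a' for each ordered pair (a, a'):
a = -5: -5--5=0, -5--2=-3, -5-2=-7, -5-4=-9
a = -2: -2--5=3, -2--2=0, -2-2=-4, -2-4=-6
a = 2: 2--5=7, 2--2=4, 2-2=0, 2-4=-2
a = 4: 4--5=9, 4--2=6, 4-2=2, 4-4=0
Collecting distinct values (and noting 0 appears from a-a):
A - A = {-9, -7, -6, -4, -3, -2, 0, 2, 3, 4, 6, 7, 9}
|A - A| = 13

A - A = {-9, -7, -6, -4, -3, -2, 0, 2, 3, 4, 6, 7, 9}


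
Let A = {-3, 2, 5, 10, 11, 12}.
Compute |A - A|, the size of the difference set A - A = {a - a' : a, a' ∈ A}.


A - A = {a - a' : a, a' ∈ A}; |A| = 6.
Bounds: 2|A|-1 ≤ |A - A| ≤ |A|² - |A| + 1, i.e. 11 ≤ |A - A| ≤ 31.
Note: 0 ∈ A - A always (from a - a). The set is symmetric: if d ∈ A - A then -d ∈ A - A.
Enumerate nonzero differences d = a - a' with a > a' (then include -d):
Positive differences: {1, 2, 3, 5, 6, 7, 8, 9, 10, 13, 14, 15}
Full difference set: {0} ∪ (positive diffs) ∪ (negative diffs).
|A - A| = 1 + 2·12 = 25 (matches direct enumeration: 25).

|A - A| = 25


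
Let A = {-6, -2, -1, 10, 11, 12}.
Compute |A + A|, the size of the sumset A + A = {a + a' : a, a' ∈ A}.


A + A = {a + a' : a, a' ∈ A}; |A| = 6.
General bounds: 2|A| - 1 ≤ |A + A| ≤ |A|(|A|+1)/2, i.e. 11 ≤ |A + A| ≤ 21.
Lower bound 2|A|-1 is attained iff A is an arithmetic progression.
Enumerate sums a + a' for a ≤ a' (symmetric, so this suffices):
a = -6: -6+-6=-12, -6+-2=-8, -6+-1=-7, -6+10=4, -6+11=5, -6+12=6
a = -2: -2+-2=-4, -2+-1=-3, -2+10=8, -2+11=9, -2+12=10
a = -1: -1+-1=-2, -1+10=9, -1+11=10, -1+12=11
a = 10: 10+10=20, 10+11=21, 10+12=22
a = 11: 11+11=22, 11+12=23
a = 12: 12+12=24
Distinct sums: {-12, -8, -7, -4, -3, -2, 4, 5, 6, 8, 9, 10, 11, 20, 21, 22, 23, 24}
|A + A| = 18

|A + A| = 18


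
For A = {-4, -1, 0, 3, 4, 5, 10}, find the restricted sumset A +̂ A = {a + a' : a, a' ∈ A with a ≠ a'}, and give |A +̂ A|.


Restricted sumset: A +̂ A = {a + a' : a ∈ A, a' ∈ A, a ≠ a'}.
Equivalently, take A + A and drop any sum 2a that is achievable ONLY as a + a for a ∈ A (i.e. sums representable only with equal summands).
Enumerate pairs (a, a') with a < a' (symmetric, so each unordered pair gives one sum; this covers all a ≠ a'):
  -4 + -1 = -5
  -4 + 0 = -4
  -4 + 3 = -1
  -4 + 4 = 0
  -4 + 5 = 1
  -4 + 10 = 6
  -1 + 0 = -1
  -1 + 3 = 2
  -1 + 4 = 3
  -1 + 5 = 4
  -1 + 10 = 9
  0 + 3 = 3
  0 + 4 = 4
  0 + 5 = 5
  0 + 10 = 10
  3 + 4 = 7
  3 + 5 = 8
  3 + 10 = 13
  4 + 5 = 9
  4 + 10 = 14
  5 + 10 = 15
Collected distinct sums: {-5, -4, -1, 0, 1, 2, 3, 4, 5, 6, 7, 8, 9, 10, 13, 14, 15}
|A +̂ A| = 17
(Reference bound: |A +̂ A| ≥ 2|A| - 3 for |A| ≥ 2, with |A| = 7 giving ≥ 11.)

|A +̂ A| = 17


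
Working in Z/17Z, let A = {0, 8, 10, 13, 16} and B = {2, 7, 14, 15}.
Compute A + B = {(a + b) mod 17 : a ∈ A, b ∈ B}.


Work in Z/17Z: reduce every sum a + b modulo 17.
Enumerate all 20 pairs:
a = 0: 0+2=2, 0+7=7, 0+14=14, 0+15=15
a = 8: 8+2=10, 8+7=15, 8+14=5, 8+15=6
a = 10: 10+2=12, 10+7=0, 10+14=7, 10+15=8
a = 13: 13+2=15, 13+7=3, 13+14=10, 13+15=11
a = 16: 16+2=1, 16+7=6, 16+14=13, 16+15=14
Distinct residues collected: {0, 1, 2, 3, 5, 6, 7, 8, 10, 11, 12, 13, 14, 15}
|A + B| = 14 (out of 17 total residues).

A + B = {0, 1, 2, 3, 5, 6, 7, 8, 10, 11, 12, 13, 14, 15}


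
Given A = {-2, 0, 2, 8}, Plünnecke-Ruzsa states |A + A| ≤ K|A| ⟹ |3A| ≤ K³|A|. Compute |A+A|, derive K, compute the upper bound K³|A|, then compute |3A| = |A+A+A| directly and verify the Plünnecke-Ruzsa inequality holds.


|A| = 4.
Step 1: Compute A + A by enumerating all 16 pairs.
A + A = {-4, -2, 0, 2, 4, 6, 8, 10, 16}, so |A + A| = 9.
Step 2: Doubling constant K = |A + A|/|A| = 9/4 = 9/4 ≈ 2.2500.
Step 3: Plünnecke-Ruzsa gives |3A| ≤ K³·|A| = (2.2500)³ · 4 ≈ 45.5625.
Step 4: Compute 3A = A + A + A directly by enumerating all triples (a,b,c) ∈ A³; |3A| = 14.
Step 5: Check 14 ≤ 45.5625? Yes ✓.

K = 9/4, Plünnecke-Ruzsa bound K³|A| ≈ 45.5625, |3A| = 14, inequality holds.


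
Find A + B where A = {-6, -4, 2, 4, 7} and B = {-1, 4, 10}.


A + B = {a + b : a ∈ A, b ∈ B}.
Enumerate all |A|·|B| = 5·3 = 15 pairs (a, b) and collect distinct sums.
a = -6: -6+-1=-7, -6+4=-2, -6+10=4
a = -4: -4+-1=-5, -4+4=0, -4+10=6
a = 2: 2+-1=1, 2+4=6, 2+10=12
a = 4: 4+-1=3, 4+4=8, 4+10=14
a = 7: 7+-1=6, 7+4=11, 7+10=17
Collecting distinct sums: A + B = {-7, -5, -2, 0, 1, 3, 4, 6, 8, 11, 12, 14, 17}
|A + B| = 13

A + B = {-7, -5, -2, 0, 1, 3, 4, 6, 8, 11, 12, 14, 17}


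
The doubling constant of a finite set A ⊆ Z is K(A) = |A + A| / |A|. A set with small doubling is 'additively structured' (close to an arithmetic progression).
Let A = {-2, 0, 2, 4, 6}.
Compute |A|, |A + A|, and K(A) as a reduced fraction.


|A| = 5.
Compute A + A by enumerating all 25 pairs.
A + A = {-4, -2, 0, 2, 4, 6, 8, 10, 12}, so |A + A| = 9.
K = |A + A| / |A| = 9/5 (already in lowest terms) ≈ 1.8000.
Reference: AP of size 5 gives K = 9/5 ≈ 1.8000; a fully generic set of size 5 gives K ≈ 3.0000.

|A| = 5, |A + A| = 9, K = 9/5.


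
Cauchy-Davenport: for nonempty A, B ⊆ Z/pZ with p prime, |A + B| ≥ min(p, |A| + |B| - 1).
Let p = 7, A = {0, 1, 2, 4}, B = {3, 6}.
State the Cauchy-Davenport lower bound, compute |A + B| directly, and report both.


Cauchy-Davenport: |A + B| ≥ min(p, |A| + |B| - 1) for A, B nonempty in Z/pZ.
|A| = 4, |B| = 2, p = 7.
CD lower bound = min(7, 4 + 2 - 1) = min(7, 5) = 5.
Compute A + B mod 7 directly:
a = 0: 0+3=3, 0+6=6
a = 1: 1+3=4, 1+6=0
a = 2: 2+3=5, 2+6=1
a = 4: 4+3=0, 4+6=3
A + B = {0, 1, 3, 4, 5, 6}, so |A + B| = 6.
Verify: 6 ≥ 5? Yes ✓.

CD lower bound = 5, actual |A + B| = 6.


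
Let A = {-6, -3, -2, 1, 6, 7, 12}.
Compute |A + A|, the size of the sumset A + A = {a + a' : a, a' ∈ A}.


A + A = {a + a' : a, a' ∈ A}; |A| = 7.
General bounds: 2|A| - 1 ≤ |A + A| ≤ |A|(|A|+1)/2, i.e. 13 ≤ |A + A| ≤ 28.
Lower bound 2|A|-1 is attained iff A is an arithmetic progression.
Enumerate sums a + a' for a ≤ a' (symmetric, so this suffices):
a = -6: -6+-6=-12, -6+-3=-9, -6+-2=-8, -6+1=-5, -6+6=0, -6+7=1, -6+12=6
a = -3: -3+-3=-6, -3+-2=-5, -3+1=-2, -3+6=3, -3+7=4, -3+12=9
a = -2: -2+-2=-4, -2+1=-1, -2+6=4, -2+7=5, -2+12=10
a = 1: 1+1=2, 1+6=7, 1+7=8, 1+12=13
a = 6: 6+6=12, 6+7=13, 6+12=18
a = 7: 7+7=14, 7+12=19
a = 12: 12+12=24
Distinct sums: {-12, -9, -8, -6, -5, -4, -2, -1, 0, 1, 2, 3, 4, 5, 6, 7, 8, 9, 10, 12, 13, 14, 18, 19, 24}
|A + A| = 25

|A + A| = 25


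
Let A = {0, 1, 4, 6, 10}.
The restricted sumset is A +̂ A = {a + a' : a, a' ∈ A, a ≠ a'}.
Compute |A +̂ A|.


Restricted sumset: A +̂ A = {a + a' : a ∈ A, a' ∈ A, a ≠ a'}.
Equivalently, take A + A and drop any sum 2a that is achievable ONLY as a + a for a ∈ A (i.e. sums representable only with equal summands).
Enumerate pairs (a, a') with a < a' (symmetric, so each unordered pair gives one sum; this covers all a ≠ a'):
  0 + 1 = 1
  0 + 4 = 4
  0 + 6 = 6
  0 + 10 = 10
  1 + 4 = 5
  1 + 6 = 7
  1 + 10 = 11
  4 + 6 = 10
  4 + 10 = 14
  6 + 10 = 16
Collected distinct sums: {1, 4, 5, 6, 7, 10, 11, 14, 16}
|A +̂ A| = 9
(Reference bound: |A +̂ A| ≥ 2|A| - 3 for |A| ≥ 2, with |A| = 5 giving ≥ 7.)

|A +̂ A| = 9


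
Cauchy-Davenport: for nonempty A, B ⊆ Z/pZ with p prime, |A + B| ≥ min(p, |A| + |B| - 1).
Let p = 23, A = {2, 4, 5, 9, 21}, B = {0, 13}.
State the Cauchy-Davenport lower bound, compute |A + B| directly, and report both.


Cauchy-Davenport: |A + B| ≥ min(p, |A| + |B| - 1) for A, B nonempty in Z/pZ.
|A| = 5, |B| = 2, p = 23.
CD lower bound = min(23, 5 + 2 - 1) = min(23, 6) = 6.
Compute A + B mod 23 directly:
a = 2: 2+0=2, 2+13=15
a = 4: 4+0=4, 4+13=17
a = 5: 5+0=5, 5+13=18
a = 9: 9+0=9, 9+13=22
a = 21: 21+0=21, 21+13=11
A + B = {2, 4, 5, 9, 11, 15, 17, 18, 21, 22}, so |A + B| = 10.
Verify: 10 ≥ 6? Yes ✓.

CD lower bound = 6, actual |A + B| = 10.


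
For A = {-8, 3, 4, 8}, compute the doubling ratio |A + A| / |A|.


|A| = 4.
Compute A + A by enumerating all 16 pairs.
A + A = {-16, -5, -4, 0, 6, 7, 8, 11, 12, 16}, so |A + A| = 10.
K = |A + A| / |A| = 10/4 = 5/2 ≈ 2.5000.
Reference: AP of size 4 gives K = 7/4 ≈ 1.7500; a fully generic set of size 4 gives K ≈ 2.5000.

|A| = 4, |A + A| = 10, K = 10/4 = 5/2.


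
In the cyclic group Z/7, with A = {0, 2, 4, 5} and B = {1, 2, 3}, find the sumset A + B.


Work in Z/7Z: reduce every sum a + b modulo 7.
Enumerate all 12 pairs:
a = 0: 0+1=1, 0+2=2, 0+3=3
a = 2: 2+1=3, 2+2=4, 2+3=5
a = 4: 4+1=5, 4+2=6, 4+3=0
a = 5: 5+1=6, 5+2=0, 5+3=1
Distinct residues collected: {0, 1, 2, 3, 4, 5, 6}
|A + B| = 7 (out of 7 total residues).

A + B = {0, 1, 2, 3, 4, 5, 6}


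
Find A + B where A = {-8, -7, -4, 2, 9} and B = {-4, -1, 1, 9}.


A + B = {a + b : a ∈ A, b ∈ B}.
Enumerate all |A|·|B| = 5·4 = 20 pairs (a, b) and collect distinct sums.
a = -8: -8+-4=-12, -8+-1=-9, -8+1=-7, -8+9=1
a = -7: -7+-4=-11, -7+-1=-8, -7+1=-6, -7+9=2
a = -4: -4+-4=-8, -4+-1=-5, -4+1=-3, -4+9=5
a = 2: 2+-4=-2, 2+-1=1, 2+1=3, 2+9=11
a = 9: 9+-4=5, 9+-1=8, 9+1=10, 9+9=18
Collecting distinct sums: A + B = {-12, -11, -9, -8, -7, -6, -5, -3, -2, 1, 2, 3, 5, 8, 10, 11, 18}
|A + B| = 17

A + B = {-12, -11, -9, -8, -7, -6, -5, -3, -2, 1, 2, 3, 5, 8, 10, 11, 18}


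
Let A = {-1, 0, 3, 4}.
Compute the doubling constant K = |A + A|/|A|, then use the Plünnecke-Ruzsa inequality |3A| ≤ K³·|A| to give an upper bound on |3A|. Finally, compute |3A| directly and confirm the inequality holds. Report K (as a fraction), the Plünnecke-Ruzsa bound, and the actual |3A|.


|A| = 4.
Step 1: Compute A + A by enumerating all 16 pairs.
A + A = {-2, -1, 0, 2, 3, 4, 6, 7, 8}, so |A + A| = 9.
Step 2: Doubling constant K = |A + A|/|A| = 9/4 = 9/4 ≈ 2.2500.
Step 3: Plünnecke-Ruzsa gives |3A| ≤ K³·|A| = (2.2500)³ · 4 ≈ 45.5625.
Step 4: Compute 3A = A + A + A directly by enumerating all triples (a,b,c) ∈ A³; |3A| = 16.
Step 5: Check 16 ≤ 45.5625? Yes ✓.

K = 9/4, Plünnecke-Ruzsa bound K³|A| ≈ 45.5625, |3A| = 16, inequality holds.


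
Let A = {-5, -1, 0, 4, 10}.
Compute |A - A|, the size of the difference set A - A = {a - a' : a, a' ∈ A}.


A - A = {a - a' : a, a' ∈ A}; |A| = 5.
Bounds: 2|A|-1 ≤ |A - A| ≤ |A|² - |A| + 1, i.e. 9 ≤ |A - A| ≤ 21.
Note: 0 ∈ A - A always (from a - a). The set is symmetric: if d ∈ A - A then -d ∈ A - A.
Enumerate nonzero differences d = a - a' with a > a' (then include -d):
Positive differences: {1, 4, 5, 6, 9, 10, 11, 15}
Full difference set: {0} ∪ (positive diffs) ∪ (negative diffs).
|A - A| = 1 + 2·8 = 17 (matches direct enumeration: 17).

|A - A| = 17


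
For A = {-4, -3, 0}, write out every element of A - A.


A - A = {a - a' : a, a' ∈ A}.
Compute a - a' for each ordered pair (a, a'):
a = -4: -4--4=0, -4--3=-1, -4-0=-4
a = -3: -3--4=1, -3--3=0, -3-0=-3
a = 0: 0--4=4, 0--3=3, 0-0=0
Collecting distinct values (and noting 0 appears from a-a):
A - A = {-4, -3, -1, 0, 1, 3, 4}
|A - A| = 7

A - A = {-4, -3, -1, 0, 1, 3, 4}


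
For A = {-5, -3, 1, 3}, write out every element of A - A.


A - A = {a - a' : a, a' ∈ A}.
Compute a - a' for each ordered pair (a, a'):
a = -5: -5--5=0, -5--3=-2, -5-1=-6, -5-3=-8
a = -3: -3--5=2, -3--3=0, -3-1=-4, -3-3=-6
a = 1: 1--5=6, 1--3=4, 1-1=0, 1-3=-2
a = 3: 3--5=8, 3--3=6, 3-1=2, 3-3=0
Collecting distinct values (and noting 0 appears from a-a):
A - A = {-8, -6, -4, -2, 0, 2, 4, 6, 8}
|A - A| = 9

A - A = {-8, -6, -4, -2, 0, 2, 4, 6, 8}


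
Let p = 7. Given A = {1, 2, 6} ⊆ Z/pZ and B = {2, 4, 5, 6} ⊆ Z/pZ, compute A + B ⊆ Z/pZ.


Work in Z/7Z: reduce every sum a + b modulo 7.
Enumerate all 12 pairs:
a = 1: 1+2=3, 1+4=5, 1+5=6, 1+6=0
a = 2: 2+2=4, 2+4=6, 2+5=0, 2+6=1
a = 6: 6+2=1, 6+4=3, 6+5=4, 6+6=5
Distinct residues collected: {0, 1, 3, 4, 5, 6}
|A + B| = 6 (out of 7 total residues).

A + B = {0, 1, 3, 4, 5, 6}


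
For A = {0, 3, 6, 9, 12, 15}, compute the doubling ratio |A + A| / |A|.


|A| = 6.
Compute A + A by enumerating all 36 pairs.
A + A = {0, 3, 6, 9, 12, 15, 18, 21, 24, 27, 30}, so |A + A| = 11.
K = |A + A| / |A| = 11/6 (already in lowest terms) ≈ 1.8333.
Reference: AP of size 6 gives K = 11/6 ≈ 1.8333; a fully generic set of size 6 gives K ≈ 3.5000.

|A| = 6, |A + A| = 11, K = 11/6.


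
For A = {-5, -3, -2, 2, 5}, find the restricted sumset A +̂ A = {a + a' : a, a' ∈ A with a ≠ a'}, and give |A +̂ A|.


Restricted sumset: A +̂ A = {a + a' : a ∈ A, a' ∈ A, a ≠ a'}.
Equivalently, take A + A and drop any sum 2a that is achievable ONLY as a + a for a ∈ A (i.e. sums representable only with equal summands).
Enumerate pairs (a, a') with a < a' (symmetric, so each unordered pair gives one sum; this covers all a ≠ a'):
  -5 + -3 = -8
  -5 + -2 = -7
  -5 + 2 = -3
  -5 + 5 = 0
  -3 + -2 = -5
  -3 + 2 = -1
  -3 + 5 = 2
  -2 + 2 = 0
  -2 + 5 = 3
  2 + 5 = 7
Collected distinct sums: {-8, -7, -5, -3, -1, 0, 2, 3, 7}
|A +̂ A| = 9
(Reference bound: |A +̂ A| ≥ 2|A| - 3 for |A| ≥ 2, with |A| = 5 giving ≥ 7.)

|A +̂ A| = 9


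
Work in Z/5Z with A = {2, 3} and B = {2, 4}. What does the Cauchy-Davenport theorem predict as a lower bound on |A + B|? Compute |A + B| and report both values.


Cauchy-Davenport: |A + B| ≥ min(p, |A| + |B| - 1) for A, B nonempty in Z/pZ.
|A| = 2, |B| = 2, p = 5.
CD lower bound = min(5, 2 + 2 - 1) = min(5, 3) = 3.
Compute A + B mod 5 directly:
a = 2: 2+2=4, 2+4=1
a = 3: 3+2=0, 3+4=2
A + B = {0, 1, 2, 4}, so |A + B| = 4.
Verify: 4 ≥ 3? Yes ✓.

CD lower bound = 3, actual |A + B| = 4.


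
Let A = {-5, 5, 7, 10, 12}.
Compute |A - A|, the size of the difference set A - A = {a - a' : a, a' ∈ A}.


A - A = {a - a' : a, a' ∈ A}; |A| = 5.
Bounds: 2|A|-1 ≤ |A - A| ≤ |A|² - |A| + 1, i.e. 9 ≤ |A - A| ≤ 21.
Note: 0 ∈ A - A always (from a - a). The set is symmetric: if d ∈ A - A then -d ∈ A - A.
Enumerate nonzero differences d = a - a' with a > a' (then include -d):
Positive differences: {2, 3, 5, 7, 10, 12, 15, 17}
Full difference set: {0} ∪ (positive diffs) ∪ (negative diffs).
|A - A| = 1 + 2·8 = 17 (matches direct enumeration: 17).

|A - A| = 17


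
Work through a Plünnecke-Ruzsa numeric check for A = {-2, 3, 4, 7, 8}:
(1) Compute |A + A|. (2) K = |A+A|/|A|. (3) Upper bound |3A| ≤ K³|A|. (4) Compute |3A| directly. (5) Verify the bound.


|A| = 5.
Step 1: Compute A + A by enumerating all 25 pairs.
A + A = {-4, 1, 2, 5, 6, 7, 8, 10, 11, 12, 14, 15, 16}, so |A + A| = 13.
Step 2: Doubling constant K = |A + A|/|A| = 13/5 = 13/5 ≈ 2.6000.
Step 3: Plünnecke-Ruzsa gives |3A| ≤ K³·|A| = (2.6000)³ · 5 ≈ 87.8800.
Step 4: Compute 3A = A + A + A directly by enumerating all triples (a,b,c) ∈ A³; |3A| = 24.
Step 5: Check 24 ≤ 87.8800? Yes ✓.

K = 13/5, Plünnecke-Ruzsa bound K³|A| ≈ 87.8800, |3A| = 24, inequality holds.


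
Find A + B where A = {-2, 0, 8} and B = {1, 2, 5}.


A + B = {a + b : a ∈ A, b ∈ B}.
Enumerate all |A|·|B| = 3·3 = 9 pairs (a, b) and collect distinct sums.
a = -2: -2+1=-1, -2+2=0, -2+5=3
a = 0: 0+1=1, 0+2=2, 0+5=5
a = 8: 8+1=9, 8+2=10, 8+5=13
Collecting distinct sums: A + B = {-1, 0, 1, 2, 3, 5, 9, 10, 13}
|A + B| = 9

A + B = {-1, 0, 1, 2, 3, 5, 9, 10, 13}


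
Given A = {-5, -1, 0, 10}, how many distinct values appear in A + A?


A + A = {a + a' : a, a' ∈ A}; |A| = 4.
General bounds: 2|A| - 1 ≤ |A + A| ≤ |A|(|A|+1)/2, i.e. 7 ≤ |A + A| ≤ 10.
Lower bound 2|A|-1 is attained iff A is an arithmetic progression.
Enumerate sums a + a' for a ≤ a' (symmetric, so this suffices):
a = -5: -5+-5=-10, -5+-1=-6, -5+0=-5, -5+10=5
a = -1: -1+-1=-2, -1+0=-1, -1+10=9
a = 0: 0+0=0, 0+10=10
a = 10: 10+10=20
Distinct sums: {-10, -6, -5, -2, -1, 0, 5, 9, 10, 20}
|A + A| = 10

|A + A| = 10


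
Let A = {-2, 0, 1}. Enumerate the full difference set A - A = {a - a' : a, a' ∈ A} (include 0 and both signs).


A - A = {a - a' : a, a' ∈ A}.
Compute a - a' for each ordered pair (a, a'):
a = -2: -2--2=0, -2-0=-2, -2-1=-3
a = 0: 0--2=2, 0-0=0, 0-1=-1
a = 1: 1--2=3, 1-0=1, 1-1=0
Collecting distinct values (and noting 0 appears from a-a):
A - A = {-3, -2, -1, 0, 1, 2, 3}
|A - A| = 7

A - A = {-3, -2, -1, 0, 1, 2, 3}


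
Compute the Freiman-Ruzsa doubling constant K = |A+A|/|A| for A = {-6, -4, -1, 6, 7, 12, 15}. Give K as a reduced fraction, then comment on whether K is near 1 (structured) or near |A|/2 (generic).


|A| = 7.
Compute A + A by enumerating all 49 pairs.
A + A = {-12, -10, -8, -7, -5, -2, 0, 1, 2, 3, 5, 6, 8, 9, 11, 12, 13, 14, 18, 19, 21, 22, 24, 27, 30}, so |A + A| = 25.
K = |A + A| / |A| = 25/7 (already in lowest terms) ≈ 3.5714.
Reference: AP of size 7 gives K = 13/7 ≈ 1.8571; a fully generic set of size 7 gives K ≈ 4.0000.

|A| = 7, |A + A| = 25, K = 25/7.


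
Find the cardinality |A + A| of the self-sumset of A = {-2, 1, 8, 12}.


A + A = {a + a' : a, a' ∈ A}; |A| = 4.
General bounds: 2|A| - 1 ≤ |A + A| ≤ |A|(|A|+1)/2, i.e. 7 ≤ |A + A| ≤ 10.
Lower bound 2|A|-1 is attained iff A is an arithmetic progression.
Enumerate sums a + a' for a ≤ a' (symmetric, so this suffices):
a = -2: -2+-2=-4, -2+1=-1, -2+8=6, -2+12=10
a = 1: 1+1=2, 1+8=9, 1+12=13
a = 8: 8+8=16, 8+12=20
a = 12: 12+12=24
Distinct sums: {-4, -1, 2, 6, 9, 10, 13, 16, 20, 24}
|A + A| = 10

|A + A| = 10


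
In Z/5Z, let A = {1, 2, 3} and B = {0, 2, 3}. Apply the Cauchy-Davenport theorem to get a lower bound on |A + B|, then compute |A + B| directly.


Cauchy-Davenport: |A + B| ≥ min(p, |A| + |B| - 1) for A, B nonempty in Z/pZ.
|A| = 3, |B| = 3, p = 5.
CD lower bound = min(5, 3 + 3 - 1) = min(5, 5) = 5.
Compute A + B mod 5 directly:
a = 1: 1+0=1, 1+2=3, 1+3=4
a = 2: 2+0=2, 2+2=4, 2+3=0
a = 3: 3+0=3, 3+2=0, 3+3=1
A + B = {0, 1, 2, 3, 4}, so |A + B| = 5.
Verify: 5 ≥ 5? Yes ✓.

CD lower bound = 5, actual |A + B| = 5.


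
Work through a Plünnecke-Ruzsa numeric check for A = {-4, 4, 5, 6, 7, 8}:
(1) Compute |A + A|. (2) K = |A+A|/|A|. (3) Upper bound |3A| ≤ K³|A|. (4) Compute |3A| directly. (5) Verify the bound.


|A| = 6.
Step 1: Compute A + A by enumerating all 36 pairs.
A + A = {-8, 0, 1, 2, 3, 4, 8, 9, 10, 11, 12, 13, 14, 15, 16}, so |A + A| = 15.
Step 2: Doubling constant K = |A + A|/|A| = 15/6 = 15/6 ≈ 2.5000.
Step 3: Plünnecke-Ruzsa gives |3A| ≤ K³·|A| = (2.5000)³ · 6 ≈ 93.7500.
Step 4: Compute 3A = A + A + A directly by enumerating all triples (a,b,c) ∈ A³; |3A| = 27.
Step 5: Check 27 ≤ 93.7500? Yes ✓.

K = 15/6, Plünnecke-Ruzsa bound K³|A| ≈ 93.7500, |3A| = 27, inequality holds.


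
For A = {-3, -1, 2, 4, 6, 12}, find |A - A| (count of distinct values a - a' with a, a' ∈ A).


A - A = {a - a' : a, a' ∈ A}; |A| = 6.
Bounds: 2|A|-1 ≤ |A - A| ≤ |A|² - |A| + 1, i.e. 11 ≤ |A - A| ≤ 31.
Note: 0 ∈ A - A always (from a - a). The set is symmetric: if d ∈ A - A then -d ∈ A - A.
Enumerate nonzero differences d = a - a' with a > a' (then include -d):
Positive differences: {2, 3, 4, 5, 6, 7, 8, 9, 10, 13, 15}
Full difference set: {0} ∪ (positive diffs) ∪ (negative diffs).
|A - A| = 1 + 2·11 = 23 (matches direct enumeration: 23).

|A - A| = 23


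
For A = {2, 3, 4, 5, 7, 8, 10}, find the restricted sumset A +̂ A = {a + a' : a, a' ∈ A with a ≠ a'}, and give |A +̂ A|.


Restricted sumset: A +̂ A = {a + a' : a ∈ A, a' ∈ A, a ≠ a'}.
Equivalently, take A + A and drop any sum 2a that is achievable ONLY as a + a for a ∈ A (i.e. sums representable only with equal summands).
Enumerate pairs (a, a') with a < a' (symmetric, so each unordered pair gives one sum; this covers all a ≠ a'):
  2 + 3 = 5
  2 + 4 = 6
  2 + 5 = 7
  2 + 7 = 9
  2 + 8 = 10
  2 + 10 = 12
  3 + 4 = 7
  3 + 5 = 8
  3 + 7 = 10
  3 + 8 = 11
  3 + 10 = 13
  4 + 5 = 9
  4 + 7 = 11
  4 + 8 = 12
  4 + 10 = 14
  5 + 7 = 12
  5 + 8 = 13
  5 + 10 = 15
  7 + 8 = 15
  7 + 10 = 17
  8 + 10 = 18
Collected distinct sums: {5, 6, 7, 8, 9, 10, 11, 12, 13, 14, 15, 17, 18}
|A +̂ A| = 13
(Reference bound: |A +̂ A| ≥ 2|A| - 3 for |A| ≥ 2, with |A| = 7 giving ≥ 11.)

|A +̂ A| = 13


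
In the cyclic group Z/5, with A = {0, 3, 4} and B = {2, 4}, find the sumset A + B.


Work in Z/5Z: reduce every sum a + b modulo 5.
Enumerate all 6 pairs:
a = 0: 0+2=2, 0+4=4
a = 3: 3+2=0, 3+4=2
a = 4: 4+2=1, 4+4=3
Distinct residues collected: {0, 1, 2, 3, 4}
|A + B| = 5 (out of 5 total residues).

A + B = {0, 1, 2, 3, 4}


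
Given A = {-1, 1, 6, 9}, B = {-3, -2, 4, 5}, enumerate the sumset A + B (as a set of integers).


A + B = {a + b : a ∈ A, b ∈ B}.
Enumerate all |A|·|B| = 4·4 = 16 pairs (a, b) and collect distinct sums.
a = -1: -1+-3=-4, -1+-2=-3, -1+4=3, -1+5=4
a = 1: 1+-3=-2, 1+-2=-1, 1+4=5, 1+5=6
a = 6: 6+-3=3, 6+-2=4, 6+4=10, 6+5=11
a = 9: 9+-3=6, 9+-2=7, 9+4=13, 9+5=14
Collecting distinct sums: A + B = {-4, -3, -2, -1, 3, 4, 5, 6, 7, 10, 11, 13, 14}
|A + B| = 13

A + B = {-4, -3, -2, -1, 3, 4, 5, 6, 7, 10, 11, 13, 14}


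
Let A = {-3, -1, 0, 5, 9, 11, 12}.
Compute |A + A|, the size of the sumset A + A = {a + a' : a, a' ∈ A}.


A + A = {a + a' : a, a' ∈ A}; |A| = 7.
General bounds: 2|A| - 1 ≤ |A + A| ≤ |A|(|A|+1)/2, i.e. 13 ≤ |A + A| ≤ 28.
Lower bound 2|A|-1 is attained iff A is an arithmetic progression.
Enumerate sums a + a' for a ≤ a' (symmetric, so this suffices):
a = -3: -3+-3=-6, -3+-1=-4, -3+0=-3, -3+5=2, -3+9=6, -3+11=8, -3+12=9
a = -1: -1+-1=-2, -1+0=-1, -1+5=4, -1+9=8, -1+11=10, -1+12=11
a = 0: 0+0=0, 0+5=5, 0+9=9, 0+11=11, 0+12=12
a = 5: 5+5=10, 5+9=14, 5+11=16, 5+12=17
a = 9: 9+9=18, 9+11=20, 9+12=21
a = 11: 11+11=22, 11+12=23
a = 12: 12+12=24
Distinct sums: {-6, -4, -3, -2, -1, 0, 2, 4, 5, 6, 8, 9, 10, 11, 12, 14, 16, 17, 18, 20, 21, 22, 23, 24}
|A + A| = 24

|A + A| = 24


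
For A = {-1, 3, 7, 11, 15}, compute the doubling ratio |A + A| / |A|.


|A| = 5.
Compute A + A by enumerating all 25 pairs.
A + A = {-2, 2, 6, 10, 14, 18, 22, 26, 30}, so |A + A| = 9.
K = |A + A| / |A| = 9/5 (already in lowest terms) ≈ 1.8000.
Reference: AP of size 5 gives K = 9/5 ≈ 1.8000; a fully generic set of size 5 gives K ≈ 3.0000.

|A| = 5, |A + A| = 9, K = 9/5.


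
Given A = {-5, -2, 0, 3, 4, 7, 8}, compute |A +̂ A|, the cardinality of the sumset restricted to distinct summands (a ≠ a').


Restricted sumset: A +̂ A = {a + a' : a ∈ A, a' ∈ A, a ≠ a'}.
Equivalently, take A + A and drop any sum 2a that is achievable ONLY as a + a for a ∈ A (i.e. sums representable only with equal summands).
Enumerate pairs (a, a') with a < a' (symmetric, so each unordered pair gives one sum; this covers all a ≠ a'):
  -5 + -2 = -7
  -5 + 0 = -5
  -5 + 3 = -2
  -5 + 4 = -1
  -5 + 7 = 2
  -5 + 8 = 3
  -2 + 0 = -2
  -2 + 3 = 1
  -2 + 4 = 2
  -2 + 7 = 5
  -2 + 8 = 6
  0 + 3 = 3
  0 + 4 = 4
  0 + 7 = 7
  0 + 8 = 8
  3 + 4 = 7
  3 + 7 = 10
  3 + 8 = 11
  4 + 7 = 11
  4 + 8 = 12
  7 + 8 = 15
Collected distinct sums: {-7, -5, -2, -1, 1, 2, 3, 4, 5, 6, 7, 8, 10, 11, 12, 15}
|A +̂ A| = 16
(Reference bound: |A +̂ A| ≥ 2|A| - 3 for |A| ≥ 2, with |A| = 7 giving ≥ 11.)

|A +̂ A| = 16


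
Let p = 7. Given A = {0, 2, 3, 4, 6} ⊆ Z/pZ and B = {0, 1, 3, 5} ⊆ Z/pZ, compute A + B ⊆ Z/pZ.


Work in Z/7Z: reduce every sum a + b modulo 7.
Enumerate all 20 pairs:
a = 0: 0+0=0, 0+1=1, 0+3=3, 0+5=5
a = 2: 2+0=2, 2+1=3, 2+3=5, 2+5=0
a = 3: 3+0=3, 3+1=4, 3+3=6, 3+5=1
a = 4: 4+0=4, 4+1=5, 4+3=0, 4+5=2
a = 6: 6+0=6, 6+1=0, 6+3=2, 6+5=4
Distinct residues collected: {0, 1, 2, 3, 4, 5, 6}
|A + B| = 7 (out of 7 total residues).

A + B = {0, 1, 2, 3, 4, 5, 6}


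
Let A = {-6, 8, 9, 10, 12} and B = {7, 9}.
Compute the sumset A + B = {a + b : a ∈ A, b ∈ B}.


A + B = {a + b : a ∈ A, b ∈ B}.
Enumerate all |A|·|B| = 5·2 = 10 pairs (a, b) and collect distinct sums.
a = -6: -6+7=1, -6+9=3
a = 8: 8+7=15, 8+9=17
a = 9: 9+7=16, 9+9=18
a = 10: 10+7=17, 10+9=19
a = 12: 12+7=19, 12+9=21
Collecting distinct sums: A + B = {1, 3, 15, 16, 17, 18, 19, 21}
|A + B| = 8

A + B = {1, 3, 15, 16, 17, 18, 19, 21}


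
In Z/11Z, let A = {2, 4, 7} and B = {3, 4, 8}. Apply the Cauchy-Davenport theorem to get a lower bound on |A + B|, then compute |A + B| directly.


Cauchy-Davenport: |A + B| ≥ min(p, |A| + |B| - 1) for A, B nonempty in Z/pZ.
|A| = 3, |B| = 3, p = 11.
CD lower bound = min(11, 3 + 3 - 1) = min(11, 5) = 5.
Compute A + B mod 11 directly:
a = 2: 2+3=5, 2+4=6, 2+8=10
a = 4: 4+3=7, 4+4=8, 4+8=1
a = 7: 7+3=10, 7+4=0, 7+8=4
A + B = {0, 1, 4, 5, 6, 7, 8, 10}, so |A + B| = 8.
Verify: 8 ≥ 5? Yes ✓.

CD lower bound = 5, actual |A + B| = 8.


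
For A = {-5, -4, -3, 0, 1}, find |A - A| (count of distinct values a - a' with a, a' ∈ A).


A - A = {a - a' : a, a' ∈ A}; |A| = 5.
Bounds: 2|A|-1 ≤ |A - A| ≤ |A|² - |A| + 1, i.e. 9 ≤ |A - A| ≤ 21.
Note: 0 ∈ A - A always (from a - a). The set is symmetric: if d ∈ A - A then -d ∈ A - A.
Enumerate nonzero differences d = a - a' with a > a' (then include -d):
Positive differences: {1, 2, 3, 4, 5, 6}
Full difference set: {0} ∪ (positive diffs) ∪ (negative diffs).
|A - A| = 1 + 2·6 = 13 (matches direct enumeration: 13).

|A - A| = 13


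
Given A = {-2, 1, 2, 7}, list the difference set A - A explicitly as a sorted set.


A - A = {a - a' : a, a' ∈ A}.
Compute a - a' for each ordered pair (a, a'):
a = -2: -2--2=0, -2-1=-3, -2-2=-4, -2-7=-9
a = 1: 1--2=3, 1-1=0, 1-2=-1, 1-7=-6
a = 2: 2--2=4, 2-1=1, 2-2=0, 2-7=-5
a = 7: 7--2=9, 7-1=6, 7-2=5, 7-7=0
Collecting distinct values (and noting 0 appears from a-a):
A - A = {-9, -6, -5, -4, -3, -1, 0, 1, 3, 4, 5, 6, 9}
|A - A| = 13

A - A = {-9, -6, -5, -4, -3, -1, 0, 1, 3, 4, 5, 6, 9}


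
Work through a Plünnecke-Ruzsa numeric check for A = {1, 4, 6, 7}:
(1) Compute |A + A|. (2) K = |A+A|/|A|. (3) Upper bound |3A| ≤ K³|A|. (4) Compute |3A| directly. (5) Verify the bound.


|A| = 4.
Step 1: Compute A + A by enumerating all 16 pairs.
A + A = {2, 5, 7, 8, 10, 11, 12, 13, 14}, so |A + A| = 9.
Step 2: Doubling constant K = |A + A|/|A| = 9/4 = 9/4 ≈ 2.2500.
Step 3: Plünnecke-Ruzsa gives |3A| ≤ K³·|A| = (2.2500)³ · 4 ≈ 45.5625.
Step 4: Compute 3A = A + A + A directly by enumerating all triples (a,b,c) ∈ A³; |3A| = 15.
Step 5: Check 15 ≤ 45.5625? Yes ✓.

K = 9/4, Plünnecke-Ruzsa bound K³|A| ≈ 45.5625, |3A| = 15, inequality holds.


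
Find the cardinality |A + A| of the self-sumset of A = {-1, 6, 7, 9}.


A + A = {a + a' : a, a' ∈ A}; |A| = 4.
General bounds: 2|A| - 1 ≤ |A + A| ≤ |A|(|A|+1)/2, i.e. 7 ≤ |A + A| ≤ 10.
Lower bound 2|A|-1 is attained iff A is an arithmetic progression.
Enumerate sums a + a' for a ≤ a' (symmetric, so this suffices):
a = -1: -1+-1=-2, -1+6=5, -1+7=6, -1+9=8
a = 6: 6+6=12, 6+7=13, 6+9=15
a = 7: 7+7=14, 7+9=16
a = 9: 9+9=18
Distinct sums: {-2, 5, 6, 8, 12, 13, 14, 15, 16, 18}
|A + A| = 10

|A + A| = 10


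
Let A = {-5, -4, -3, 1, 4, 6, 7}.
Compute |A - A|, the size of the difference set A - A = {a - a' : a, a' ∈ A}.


A - A = {a - a' : a, a' ∈ A}; |A| = 7.
Bounds: 2|A|-1 ≤ |A - A| ≤ |A|² - |A| + 1, i.e. 13 ≤ |A - A| ≤ 43.
Note: 0 ∈ A - A always (from a - a). The set is symmetric: if d ∈ A - A then -d ∈ A - A.
Enumerate nonzero differences d = a - a' with a > a' (then include -d):
Positive differences: {1, 2, 3, 4, 5, 6, 7, 8, 9, 10, 11, 12}
Full difference set: {0} ∪ (positive diffs) ∪ (negative diffs).
|A - A| = 1 + 2·12 = 25 (matches direct enumeration: 25).

|A - A| = 25
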